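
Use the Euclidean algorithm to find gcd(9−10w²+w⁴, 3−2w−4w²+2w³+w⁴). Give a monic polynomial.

Apply the Euclidean algorithm:
  w⁴−10w²+9 = (w⁴+2w³−4w²−2w+3) + (−2w³−6w²+2w+6)
  w⁴+2w³−4w²−2w+3 = (−(1/2)w+1/2)(−2w³−6w²+2w+6) + (0)
Last nonzero remainder: −2w³−6w²+2w+6. Dividing through by −2 gives the monic gcd w³+3w²−w−3.

−3−w+3w²+w³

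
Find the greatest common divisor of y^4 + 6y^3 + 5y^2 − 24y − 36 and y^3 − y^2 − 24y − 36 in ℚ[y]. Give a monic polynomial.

y^2 + 5y + 6

Apply the Euclidean algorithm:
  y^4 + 6y^3 + 5y^2 − 24y − 36 = (y + 7)(y^3 − y^2 − 24y − 36) + (36y^2 + 180y + 216)
  y^3 − y^2 − 24y − 36 = ((1/36)y − 1/6)(36y^2 + 180y + 216) + (0)
Last nonzero remainder: 36y^2 + 180y + 216. Dividing through by 36 gives the monic gcd y^2 + 5y + 6.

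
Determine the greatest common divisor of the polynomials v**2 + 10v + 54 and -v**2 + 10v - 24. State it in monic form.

1

Apply the Euclidean algorithm:
  v**2 + 10v + 54 = (-1)(-v**2 + 10v - 24) + (20v + 30)
  -v**2 + 10v - 24 = (-(1/20)v + 23/40)(20v + 30) + (-165/4)
  20v + 30 = (-(16/33)v - 8/11)(-165/4) + (0)
The last nonzero remainder is the constant -165/4, so the polynomials are coprime and gcd = 1.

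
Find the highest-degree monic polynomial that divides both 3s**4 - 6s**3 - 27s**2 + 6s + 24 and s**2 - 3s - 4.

s**2 - 3s - 4

Repeated division with remainder:
  3s**4 - 6s**3 - 27s**2 + 6s + 24 = (3s**2 + 3s - 6)(s**2 - 3s - 4) + (0)
The last nonzero remainder s**2 - 3s - 4 is already monic.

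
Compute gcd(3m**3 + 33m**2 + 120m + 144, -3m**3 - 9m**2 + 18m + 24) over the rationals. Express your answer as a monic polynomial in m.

m + 4

By polynomial division,
  3m**3 + 33m**2 + 120m + 144 = (-1)(-3m**3 - 9m**2 + 18m + 24) + (24m**2 + 138m + 168)
  -3m**3 - 9m**2 + 18m + 24 = (-(1/8)m + 11/32)(24m**2 + 138m + 168) + (-(135/16)m - 135/4)
  24m**2 + 138m + 168 = (-(128/45)m - 224/45)(-(135/16)m - 135/4) + (0)
Last nonzero remainder: -(135/16)m - 135/4. Dividing through by -135/16 gives the monic gcd m + 4.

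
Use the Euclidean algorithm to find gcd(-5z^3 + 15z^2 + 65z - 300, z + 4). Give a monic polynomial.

Repeated division with remainder:
  -5z^3 + 15z^2 + 65z - 300 = (-5z^2 + 35z - 75)(z + 4) + (0)
The last nonzero remainder z + 4 is already monic.

z + 4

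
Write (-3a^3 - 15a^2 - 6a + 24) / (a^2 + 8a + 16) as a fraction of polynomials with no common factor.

By polynomial division,
  -3a^3 - 15a^2 - 6a + 24 = (-3a + 9)(a^2 + 8a + 16) + (-30a - 120)
  a^2 + 8a + 16 = (-(1/30)a - 2/15)(-30a - 120) + (0)
Last nonzero remainder: -30a - 120. Dividing through by -30 gives the monic gcd a + 4.
Cancel a + 4 from numerator and denominator to get the reduced form.

(-3a^2 - 3a + 6)/(a + 4)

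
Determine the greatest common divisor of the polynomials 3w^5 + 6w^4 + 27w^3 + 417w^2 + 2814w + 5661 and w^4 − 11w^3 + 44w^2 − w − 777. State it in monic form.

w^3 − 4w^2 + 16w + 111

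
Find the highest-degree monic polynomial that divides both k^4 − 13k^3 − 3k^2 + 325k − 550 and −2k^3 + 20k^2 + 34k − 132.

k^2 − 13k + 22

Apply the Euclidean algorithm:
  k^4 − 13k^3 − 3k^2 + 325k − 550 = (−(1/2)k + 3/2)(−2k^3 + 20k^2 + 34k − 132) + (−16k^2 + 208k − 352)
  −2k^3 + 20k^2 + 34k − 132 = ((1/8)k + 3/8)(−16k^2 + 208k − 352) + (0)
Last nonzero remainder: −16k^2 + 208k − 352. Dividing through by −16 gives the monic gcd k^2 − 13k + 22.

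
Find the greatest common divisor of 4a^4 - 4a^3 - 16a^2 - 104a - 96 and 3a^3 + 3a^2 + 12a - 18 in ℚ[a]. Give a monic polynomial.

Repeated division with remainder:
  4a^4 - 4a^3 - 16a^2 - 104a - 96 = ((4/3)a - 8/3)(3a^3 + 3a^2 + 12a - 18) + (-24a^2 - 48a - 144)
  3a^3 + 3a^2 + 12a - 18 = (-(1/8)a + 1/8)(-24a^2 - 48a - 144) + (0)
Last nonzero remainder: -24a^2 - 48a - 144. Dividing through by -24 gives the monic gcd a^2 + 2a + 6.

a^2 + 2a + 6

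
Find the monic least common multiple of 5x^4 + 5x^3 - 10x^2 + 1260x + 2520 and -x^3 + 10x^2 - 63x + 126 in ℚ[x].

x^5 - 2x^4 - 5x^3 + 258x^2 - 252x - 1512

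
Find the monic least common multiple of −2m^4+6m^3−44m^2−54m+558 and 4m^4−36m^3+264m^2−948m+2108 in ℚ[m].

By polynomial division,
  −2m^4+6m^3−44m^2−54m+558 = (−1/2)(4m^4−36m^3+264m^2−948m+2108) + (−12m^3+88m^2−528m+1612)
  4m^4−36m^3+264m^2−948m+2108 = (−(1/3)m+5/9)(−12m^3+88m^2−528m+1612) + ((352/9)m^2−(352/3)m+10912/9)
  −12m^3+88m^2−528m+1612 = (−(27/88)m+117/88)((352/9)m^2−(352/3)m+10912/9) + (0)
Last nonzero remainder: (352/9)m^2−(352/3)m+10912/9. Dividing through by 352/9 gives the monic gcd m^2−3m+31.
Then lcm(f, g) = f·g / gcd(f, g); expanding and making the result monic gives the answer.

m^6−9m^5+57m^4−156m^3−67m^2+2133m−4743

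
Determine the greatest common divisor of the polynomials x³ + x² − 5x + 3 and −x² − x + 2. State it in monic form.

x − 1

By polynomial division,
  x³ + x² − 5x + 3 = (−x)(−x² − x + 2) + (−3x + 3)
  −x² − x + 2 = ((1/3)x + 2/3)(−3x + 3) + (0)
Last nonzero remainder: −3x + 3. Dividing through by −3 gives the monic gcd x − 1.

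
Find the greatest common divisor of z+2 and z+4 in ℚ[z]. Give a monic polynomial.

Repeated division with remainder:
  z+2 = (z+4) + (-2)
  z+4 = (-(1/2)z-2)(-2) + (0)
The last nonzero remainder is the constant -2, so the polynomials are coprime and gcd = 1.

1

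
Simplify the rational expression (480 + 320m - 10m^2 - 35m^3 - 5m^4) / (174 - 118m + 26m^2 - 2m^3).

(160 + 160m + 50m^2 + 5m^3)/(58 - 20m + 2m^2)

Repeated division with remainder:
  -5m^4 - 35m^3 - 10m^2 + 320m + 480 = ((5/2)m + 50)(-2m^3 + 26m^2 - 118m + 174) + (-1015m^2 + 5785m - 8220)
  -2m^3 + 26m^2 - 118m + 174 = ((2/1015)m - 2964/206045)(-1015m^2 + 5785m - 8220) + (-(765850/41209)m + 2297550/41209)
  -1015m^2 + 5785m - 8220 = ((8365427/153170)m - 11291266/76585)(-(765850/41209)m + 2297550/41209) + (0)
Last nonzero remainder: -(765850/41209)m + 2297550/41209. Dividing through by -765850/41209 gives the monic gcd m - 3.
Cancel m - 3 from numerator and denominator to get the reduced form.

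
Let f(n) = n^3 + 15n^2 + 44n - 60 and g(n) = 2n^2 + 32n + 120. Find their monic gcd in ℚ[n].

n^2 + 16n + 60

By polynomial division,
  n^3 + 15n^2 + 44n - 60 = ((1/2)n - 1/2)(2n^2 + 32n + 120) + (0)
Last nonzero remainder: 2n^2 + 32n + 120. Dividing through by 2 gives the monic gcd n^2 + 16n + 60.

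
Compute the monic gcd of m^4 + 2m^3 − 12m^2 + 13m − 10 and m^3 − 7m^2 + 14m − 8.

Apply the Euclidean algorithm:
  m^4 + 2m^3 − 12m^2 + 13m − 10 = (m + 9)(m^3 − 7m^2 + 14m − 8) + (37m^2 − 105m + 62)
  m^3 − 7m^2 + 14m − 8 = ((1/37)m − 154/1369)(37m^2 − 105m + 62) + ((702/1369)m − 1404/1369)
  37m^2 − 105m + 62 = ((50653/702)m − 42439/702)((702/1369)m − 1404/1369) + (0)
Last nonzero remainder: (702/1369)m − 1404/1369. Dividing through by 702/1369 gives the monic gcd m − 2.

m − 2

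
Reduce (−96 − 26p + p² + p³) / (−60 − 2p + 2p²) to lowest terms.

(16 + 7p + p²)/(10 + 2p)

Euclidean algorithm in ℚ[p]:
  p³ + p² − 26p − 96 = ((1/2)p + 1)(2p² − 2p − 60) + (6p − 36)
  2p² − 2p − 60 = ((1/3)p + 5/3)(6p − 36) + (0)
Last nonzero remainder: 6p − 36. Dividing through by 6 gives the monic gcd p − 6.
Cancel p − 6 from numerator and denominator to get the reduced form.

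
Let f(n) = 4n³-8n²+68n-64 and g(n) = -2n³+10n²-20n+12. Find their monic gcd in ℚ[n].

Apply the Euclidean algorithm:
  4n³-8n²+68n-64 = (-2)(-2n³+10n²-20n+12) + (12n²+28n-40)
  -2n³+10n²-20n+12 = (-(1/6)n+11/9)(12n²+28n-40) + (-(548/9)n+548/9)
  12n²+28n-40 = (-(27/137)n-90/137)(-(548/9)n+548/9) + (0)
Last nonzero remainder: -(548/9)n+548/9. Dividing through by -548/9 gives the monic gcd n-1.

n-1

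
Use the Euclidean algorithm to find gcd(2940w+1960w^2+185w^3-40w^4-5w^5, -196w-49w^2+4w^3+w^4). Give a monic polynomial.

-49w+w^3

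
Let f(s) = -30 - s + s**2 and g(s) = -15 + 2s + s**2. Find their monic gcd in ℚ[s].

By polynomial division,
  s**2 - s - 30 = (s**2 + 2s - 15) + (-3s - 15)
  s**2 + 2s - 15 = (-(1/3)s + 1)(-3s - 15) + (0)
Last nonzero remainder: -3s - 15. Dividing through by -3 gives the monic gcd s + 5.

5 + s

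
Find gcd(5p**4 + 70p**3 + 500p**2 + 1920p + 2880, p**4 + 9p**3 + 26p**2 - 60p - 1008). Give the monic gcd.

p**2 + 6p + 36

Repeated division with remainder:
  5p**4 + 70p**3 + 500p**2 + 1920p + 2880 = (5)(p**4 + 9p**3 + 26p**2 - 60p - 1008) + (25p**3 + 370p**2 + 2220p + 7920)
  p**4 + 9p**3 + 26p**2 - 60p - 1008 = ((1/25)p - 29/125)(25p**3 + 370p**2 + 2220p + 7920) + ((576/25)p**2 + (3456/25)p + 20736/25)
  25p**3 + 370p**2 + 2220p + 7920 = ((625/576)p + 1375/144)((576/25)p**2 + (3456/25)p + 20736/25) + (0)
Last nonzero remainder: (576/25)p**2 + (3456/25)p + 20736/25. Dividing through by 576/25 gives the monic gcd p**2 + 6p + 36.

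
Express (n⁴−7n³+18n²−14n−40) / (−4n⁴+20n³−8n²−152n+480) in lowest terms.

(−n−1)/(4n+12)

Euclidean algorithm in ℚ[n]:
  n⁴−7n³+18n²−14n−40 = (−1/4)(−4n⁴+20n³−8n²−152n+480) + (−2n³+16n²−52n+80)
  −4n⁴+20n³−8n²−152n+480 = (2n+6)(−2n³+16n²−52n+80) + (0)
Last nonzero remainder: −2n³+16n²−52n+80. Dividing through by −2 gives the monic gcd n³−8n²+26n−40.
Cancel n³−8n²+26n−40 from numerator and denominator to get the reduced form.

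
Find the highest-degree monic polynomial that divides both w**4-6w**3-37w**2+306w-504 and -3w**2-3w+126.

Repeated division with remainder:
  w**4-6w**3-37w**2+306w-504 = (-(1/3)w**2+(7/3)w-4)(-3w**2-3w+126) + (0)
Last nonzero remainder: -3w**2-3w+126. Dividing through by -3 gives the monic gcd w**2+w-42.

w**2+w-42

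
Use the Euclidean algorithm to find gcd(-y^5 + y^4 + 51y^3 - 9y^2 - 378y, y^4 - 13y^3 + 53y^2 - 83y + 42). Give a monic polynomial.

Euclidean algorithm in ℚ[y]:
  -y^5 + y^4 + 51y^3 - 9y^2 - 378y = (-y - 12)(y^4 - 13y^3 + 53y^2 - 83y + 42) + (-52y^3 + 544y^2 - 1332y + 504)
  y^4 - 13y^3 + 53y^2 - 83y + 42 = (-(1/52)y + 33/676)(-52y^3 + 544y^2 - 1332y + 504) + ((140/169)y^2 - (1400/169)y + 2940/169)
  -52y^3 + 544y^2 - 1332y + 504 = (-(2197/35)y + 1014/35)((140/169)y^2 - (1400/169)y + 2940/169) + (0)
Last nonzero remainder: (140/169)y^2 - (1400/169)y + 2940/169. Dividing through by 140/169 gives the monic gcd y^2 - 10y + 21.

y^2 - 10y + 21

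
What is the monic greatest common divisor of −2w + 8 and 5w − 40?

1

By polynomial division,
  −2w + 8 = (−2/5)(5w − 40) + (−8)
  5w − 40 = (−(5/8)w + 5)(−8) + (0)
The last nonzero remainder is the constant −8, so the polynomials are coprime and gcd = 1.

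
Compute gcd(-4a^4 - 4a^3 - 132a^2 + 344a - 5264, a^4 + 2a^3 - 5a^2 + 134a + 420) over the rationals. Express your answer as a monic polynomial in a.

By polynomial division,
  -4a^4 - 4a^3 - 132a^2 + 344a - 5264 = (-4)(a^4 + 2a^3 - 5a^2 + 134a + 420) + (4a^3 - 152a^2 + 880a - 3584)
  a^4 + 2a^3 - 5a^2 + 134a + 420 = ((1/4)a + 10)(4a^3 - 152a^2 + 880a - 3584) + (1295a^2 - 7770a + 36260)
  4a^3 - 152a^2 + 880a - 3584 = ((4/1295)a - 128/1295)(1295a^2 - 7770a + 36260) + (0)
Last nonzero remainder: 1295a^2 - 7770a + 36260. Dividing through by 1295 gives the monic gcd a^2 - 6a + 28.

a^2 - 6a + 28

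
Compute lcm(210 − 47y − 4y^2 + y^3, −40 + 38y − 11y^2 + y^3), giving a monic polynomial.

Repeated division with remainder:
  y^3 − 4y^2 − 47y + 210 = (y^3 − 11y^2 + 38y − 40) + (7y^2 − 85y + 250)
  y^3 − 11y^2 + 38y − 40 = ((1/7)y + 8/49)(7y^2 − 85y + 250) + ((792/49)y − 3960/49)
  7y^2 − 85y + 250 = ((343/792)y − 1225/396)((792/49)y − 3960/49) + (0)
Last nonzero remainder: (792/49)y − 3960/49. Dividing through by 792/49 gives the monic gcd y − 5.
Then lcm(f, g) = f·g / gcd(f, g); expanding and making the result monic gives the answer.

1680 − 1636y + 460y^2 − 15y^3 − 10y^4 + y^5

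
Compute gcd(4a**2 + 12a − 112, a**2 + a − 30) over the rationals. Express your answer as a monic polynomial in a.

Apply the Euclidean algorithm:
  4a**2 + 12a − 112 = (4)(a**2 + a − 30) + (8a + 8)
  a**2 + a − 30 = ((1/8)a)(8a + 8) + (−30)
  8a + 8 = (−(4/15)a − 4/15)(−30) + (0)
The last nonzero remainder is the constant −30, so the polynomials are coprime and gcd = 1.

1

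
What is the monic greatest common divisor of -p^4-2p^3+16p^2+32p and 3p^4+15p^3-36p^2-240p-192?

p^2-16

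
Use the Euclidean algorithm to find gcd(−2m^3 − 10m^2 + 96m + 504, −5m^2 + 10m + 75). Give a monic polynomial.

Repeated division with remainder:
  −2m^3 − 10m^2 + 96m + 504 = ((2/5)m + 14/5)(−5m^2 + 10m + 75) + (38m + 294)
  −5m^2 + 10m + 75 = (−(5/38)m + 925/722)(38m + 294) + (−108900/361)
  38m + 294 = (−(6859/54450)m − 17689/18150)(−108900/361) + (0)
The last nonzero remainder is the constant −108900/361, so the polynomials are coprime and gcd = 1.

1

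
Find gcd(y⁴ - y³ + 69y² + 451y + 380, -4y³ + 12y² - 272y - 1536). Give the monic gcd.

y + 4

Apply the Euclidean algorithm:
  y⁴ - y³ + 69y² + 451y + 380 = (-(1/4)y - 1/2)(-4y³ + 12y² - 272y - 1536) + (7y² - 69y - 388)
  -4y³ + 12y² - 272y - 1536 = (-(4/7)y - 192/49)(7y² - 69y - 388) + (-(37440/49)y - 149760/49)
  7y² - 69y - 388 = (-(343/37440)y + 4753/37440)(-(37440/49)y - 149760/49) + (0)
Last nonzero remainder: -(37440/49)y - 149760/49. Dividing through by -37440/49 gives the monic gcd y + 4.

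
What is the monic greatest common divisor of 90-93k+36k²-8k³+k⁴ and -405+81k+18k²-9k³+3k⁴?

-45+24k-6k²+k³

Apply the Euclidean algorithm:
  k⁴-8k³+36k²-93k+90 = (1/3)(3k⁴-9k³+18k²+81k-405) + (-5k³+30k²-120k+225)
  3k⁴-9k³+18k²+81k-405 = (-(3/5)k-9/5)(-5k³+30k²-120k+225) + (0)
Last nonzero remainder: -5k³+30k²-120k+225. Dividing through by -5 gives the monic gcd k³-6k²+24k-45.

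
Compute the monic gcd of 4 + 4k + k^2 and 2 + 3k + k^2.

2 + k

By polynomial division,
  k^2 + 4k + 4 = (k^2 + 3k + 2) + (k + 2)
  k^2 + 3k + 2 = (k + 1)(k + 2) + (0)
The last nonzero remainder k + 2 is already monic.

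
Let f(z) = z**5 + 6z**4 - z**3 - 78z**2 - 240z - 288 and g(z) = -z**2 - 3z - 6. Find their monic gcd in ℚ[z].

z**2 + 3z + 6

By polynomial division,
  z**5 + 6z**4 - z**3 - 78z**2 - 240z - 288 = (-z**3 - 3z**2 + 16z + 48)(-z**2 - 3z - 6) + (0)
Last nonzero remainder: -z**2 - 3z - 6. Dividing through by -1 gives the monic gcd z**2 + 3z + 6.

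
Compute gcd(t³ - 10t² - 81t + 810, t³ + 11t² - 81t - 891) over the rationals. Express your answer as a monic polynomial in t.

t² - 81

Apply the Euclidean algorithm:
  t³ - 10t² - 81t + 810 = (t³ + 11t² - 81t - 891) + (-21t² + 1701)
  t³ + 11t² - 81t - 891 = (-(1/21)t - 11/21)(-21t² + 1701) + (0)
Last nonzero remainder: -21t² + 1701. Dividing through by -21 gives the monic gcd t² - 81.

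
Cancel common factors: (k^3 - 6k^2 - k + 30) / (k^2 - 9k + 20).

Apply the Euclidean algorithm:
  k^3 - 6k^2 - k + 30 = (k + 3)(k^2 - 9k + 20) + (6k - 30)
  k^2 - 9k + 20 = ((1/6)k - 2/3)(6k - 30) + (0)
Last nonzero remainder: 6k - 30. Dividing through by 6 gives the monic gcd k - 5.
Cancel k - 5 from numerator and denominator to get the reduced form.

(k^2 - k - 6)/(k - 4)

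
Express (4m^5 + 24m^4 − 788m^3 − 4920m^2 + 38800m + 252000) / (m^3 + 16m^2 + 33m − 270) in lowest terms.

By polynomial division,
  4m^5 + 24m^4 − 788m^3 − 4920m^2 + 38800m + 252000 = (4m^2 − 40m − 280)(m^3 + 16m^2 + 33m − 270) + (1960m^2 + 37240m + 176400)
  m^3 + 16m^2 + 33m − 270 = ((1/1960)m − 3/1960)(1960m^2 + 37240m + 176400) + (0)
Last nonzero remainder: 1960m^2 + 37240m + 176400. Dividing through by 1960 gives the monic gcd m^2 + 19m + 90.
Cancel m^2 + 19m + 90 from numerator and denominator to get the reduced form.

(4m^3 − 52m^2 − 160m + 2800)/(m − 3)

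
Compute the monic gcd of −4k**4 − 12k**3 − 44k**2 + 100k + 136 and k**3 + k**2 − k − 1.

k + 1

By polynomial division,
  −4k**4 − 12k**3 − 44k**2 + 100k + 136 = (−4k − 8)(k**3 + k**2 − k − 1) + (−40k**2 + 88k + 128)
  k**3 + k**2 − k − 1 = (−(1/40)k − 2/25)(−40k**2 + 88k + 128) + ((231/25)k + 231/25)
  −40k**2 + 88k + 128 = (−(1000/231)k + 3200/231)((231/25)k + 231/25) + (0)
Last nonzero remainder: (231/25)k + 231/25. Dividing through by 231/25 gives the monic gcd k + 1.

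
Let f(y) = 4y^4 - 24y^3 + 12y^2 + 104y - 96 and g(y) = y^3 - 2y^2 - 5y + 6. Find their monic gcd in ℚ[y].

Euclidean algorithm in ℚ[y]:
  4y^4 - 24y^3 + 12y^2 + 104y - 96 = (4y - 16)(y^3 - 2y^2 - 5y + 6) + (0)
The last nonzero remainder y^3 - 2y^2 - 5y + 6 is already monic.

y^3 - 2y^2 - 5y + 6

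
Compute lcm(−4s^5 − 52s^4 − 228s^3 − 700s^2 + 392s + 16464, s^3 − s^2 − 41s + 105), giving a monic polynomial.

s^6 + 8s^5 − 8s^4 − 110s^3 − 973s^2 − 3626s + 20580

Euclidean algorithm in ℚ[s]:
  −4s^5 − 52s^4 − 228s^3 − 700s^2 + 392s + 16464 = (−4s^2 − 56s − 448)(s^3 − s^2 − 41s + 105) + (−3024s^2 − 12096s + 63504)
  s^3 − s^2 − 41s + 105 = (−(1/3024)s + 5/3024)(−3024s^2 − 12096s + 63504) + (0)
Last nonzero remainder: −3024s^2 − 12096s + 63504. Dividing through by −3024 gives the monic gcd s^2 + 4s − 21.
Then lcm(f, g) = f·g / gcd(f, g); expanding and making the result monic gives the answer.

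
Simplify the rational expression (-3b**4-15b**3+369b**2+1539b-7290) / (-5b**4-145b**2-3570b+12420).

(3b**2-3b-270)/(5b**2-30b+460)

Repeated division with remainder:
  -3b**4-15b**3+369b**2+1539b-7290 = (3/5)(-5b**4-145b**2-3570b+12420) + (-15b**3+456b**2+3681b-14742)
  -5b**4-145b**2-3570b+12420 = ((1/3)b+152/15)(-15b**3+456b**2+3681b-14742) + (-(29964/5)b**2-(179784/5)b+809028/5)
  -15b**3+456b**2+3681b-14742 = ((25/9988)b-455/4994)(-(29964/5)b**2-(179784/5)b+809028/5) + (0)
Last nonzero remainder: -(29964/5)b**2-(179784/5)b+809028/5. Dividing through by -29964/5 gives the monic gcd b**2+6b-27.
Cancel b**2+6b-27 from numerator and denominator to get the reduced form.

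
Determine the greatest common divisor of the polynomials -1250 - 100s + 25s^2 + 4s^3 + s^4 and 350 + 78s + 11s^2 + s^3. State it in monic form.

50 + 4s + s^2

Euclidean algorithm in ℚ[s]:
  s^4 + 4s^3 + 25s^2 - 100s - 1250 = (s - 7)(s^3 + 11s^2 + 78s + 350) + (24s^2 + 96s + 1200)
  s^3 + 11s^2 + 78s + 350 = ((1/24)s + 7/24)(24s^2 + 96s + 1200) + (0)
Last nonzero remainder: 24s^2 + 96s + 1200. Dividing through by 24 gives the monic gcd s^2 + 4s + 50.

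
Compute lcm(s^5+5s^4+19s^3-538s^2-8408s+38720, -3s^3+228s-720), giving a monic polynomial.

s^6-s^5-11s^4-652s^3-5180s^2+89168s-232320

By polynomial division,
  s^5+5s^4+19s^3-538s^2-8408s+38720 = (-(1/3)s^2-(5/3)s-95/3)(-3s^3+228s-720) + (-398s^2-2388s+15920)
  -3s^3+228s-720 = ((3/398)s-9/199)(-398s^2-2388s+15920) + (0)
Last nonzero remainder: -398s^2-2388s+15920. Dividing through by -398 gives the monic gcd s^2+6s-40.
Then lcm(f, g) = f·g / gcd(f, g); expanding and making the result monic gives the answer.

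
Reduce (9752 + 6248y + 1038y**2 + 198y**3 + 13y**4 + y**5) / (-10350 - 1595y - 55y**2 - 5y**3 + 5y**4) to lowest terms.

(212 + 122y + 10y**2 + y**3)/(-225 - 20y + 5y**2)

Apply the Euclidean algorithm:
  y**5 + 13y**4 + 198y**3 + 1038y**2 + 6248y + 9752 = ((1/5)y + 14/5)(5y**4 - 5y**3 - 55y**2 - 1595y - 10350) + (223y**3 + 1511y**2 + 12784y + 38732)
  5y**4 - 5y**3 - 55y**2 - 1595y - 10350 = ((5/223)y - 8670/49729)(223y**3 + 1511y**2 + 12784y + 38732) + (-(3888885/49729)y**2 - (11666655/49729)y - 178888710/49729)
  223y**3 + 1511y**2 + 12784y + 38732 = (-(11089567/3888885)y - 41871818/3888885)(-(3888885/49729)y**2 - (11666655/49729)y - 178888710/49729) + (0)
Last nonzero remainder: -(3888885/49729)y**2 - (11666655/49729)y - 178888710/49729. Dividing through by -3888885/49729 gives the monic gcd y**2 + 3y + 46.
Cancel y**2 + 3y + 46 from numerator and denominator to get the reduced form.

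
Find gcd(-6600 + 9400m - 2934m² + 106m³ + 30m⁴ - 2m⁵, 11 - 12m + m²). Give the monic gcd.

Euclidean algorithm in ℚ[m]:
  -2m⁵ + 30m⁴ + 106m³ - 2934m² + 9400m - 6600 = (-2m³ + 6m² + 200m - 600)(m² - 12m + 11) + (0)
The last nonzero remainder m² - 12m + 11 is already monic.

11 - 12m + m²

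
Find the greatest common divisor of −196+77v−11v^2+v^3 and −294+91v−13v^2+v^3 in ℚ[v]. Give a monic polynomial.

49−7v+v^2

Apply the Euclidean algorithm:
  v^3−11v^2+77v−196 = (v^3−13v^2+91v−294) + (2v^2−14v+98)
  v^3−13v^2+91v−294 = ((1/2)v−3)(2v^2−14v+98) + (0)
Last nonzero remainder: 2v^2−14v+98. Dividing through by 2 gives the monic gcd v^2−7v+49.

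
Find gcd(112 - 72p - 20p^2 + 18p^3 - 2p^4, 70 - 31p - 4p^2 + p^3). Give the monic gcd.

14 - 9p + p^2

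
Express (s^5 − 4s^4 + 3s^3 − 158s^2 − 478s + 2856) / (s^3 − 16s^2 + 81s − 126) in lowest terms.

(s^3 + 6s^2 + 42s + 136)/(s − 6)

By polynomial division,
  s^5 − 4s^4 + 3s^3 − 158s^2 − 478s + 2856 = (s^2 + 12s + 114)(s^3 − 16s^2 + 81s − 126) + (820s^2 − 8200s + 17220)
  s^3 − 16s^2 + 81s − 126 = ((1/820)s − 3/410)(820s^2 − 8200s + 17220) + (0)
Last nonzero remainder: 820s^2 − 8200s + 17220. Dividing through by 820 gives the monic gcd s^2 − 10s + 21.
Cancel s^2 − 10s + 21 from numerator and denominator to get the reduced form.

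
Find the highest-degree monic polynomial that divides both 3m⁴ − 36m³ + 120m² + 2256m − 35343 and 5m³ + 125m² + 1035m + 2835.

Repeated division with remainder:
  3m⁴ − 36m³ + 120m² + 2256m − 35343 = ((3/5)m − 111/5)(5m³ + 125m² + 1035m + 2835) + (2274m² + 23532m + 27594)
  5m³ + 125m² + 1035m + 2835 = ((5/2274)m + 9255/287282)(2274m² + 23532m + 27594) + ((31059000/143641)m + 279531000/143641)
  2274m² + 23532m + 27594 = ((54439939/5176500)m + 10485793/739500)((31059000/143641)m + 279531000/143641) + (0)
Last nonzero remainder: (31059000/143641)m + 279531000/143641. Dividing through by 31059000/143641 gives the monic gcd m + 9.

m + 9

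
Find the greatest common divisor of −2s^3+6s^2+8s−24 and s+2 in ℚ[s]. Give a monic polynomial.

By polynomial division,
  −2s^3+6s^2+8s−24 = (−2s^2+10s−12)(s+2) + (0)
The last nonzero remainder s+2 is already monic.

s+2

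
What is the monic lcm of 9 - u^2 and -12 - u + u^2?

By polynomial division,
  -u^2 + 9 = (-1)(u^2 - u - 12) + (-u - 3)
  u^2 - u - 12 = (-u + 4)(-u - 3) + (0)
Last nonzero remainder: -u - 3. Dividing through by -1 gives the monic gcd u + 3.
Then lcm(f, g) = f·g / gcd(f, g); expanding and making the result monic gives the answer.

36 - 9u - 4u^2 + u^3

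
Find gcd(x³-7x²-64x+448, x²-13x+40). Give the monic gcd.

x-8

Repeated division with remainder:
  x³-7x²-64x+448 = (x+6)(x²-13x+40) + (-26x+208)
  x²-13x+40 = (-(1/26)x+5/26)(-26x+208) + (0)
Last nonzero remainder: -26x+208. Dividing through by -26 gives the monic gcd x-8.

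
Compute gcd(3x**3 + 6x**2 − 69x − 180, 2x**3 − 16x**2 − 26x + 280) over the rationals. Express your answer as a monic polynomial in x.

x**2 − x − 20

By polynomial division,
  3x**3 + 6x**2 − 69x − 180 = (3/2)(2x**3 − 16x**2 − 26x + 280) + (30x**2 − 30x − 600)
  2x**3 − 16x**2 − 26x + 280 = ((1/15)x − 7/15)(30x**2 − 30x − 600) + (0)
Last nonzero remainder: 30x**2 − 30x − 600. Dividing through by 30 gives the monic gcd x**2 − x − 20.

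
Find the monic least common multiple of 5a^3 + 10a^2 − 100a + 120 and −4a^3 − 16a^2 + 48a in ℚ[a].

By polynomial division,
  5a^3 + 10a^2 − 100a + 120 = (−5/4)(−4a^3 − 16a^2 + 48a) + (−10a^2 − 40a + 120)
  −4a^3 − 16a^2 + 48a = ((2/5)a)(−10a^2 − 40a + 120) + (0)
Last nonzero remainder: −10a^2 − 40a + 120. Dividing through by −10 gives the monic gcd a^2 + 4a − 12.
Then lcm(f, g) = f·g / gcd(f, g); expanding and making the result monic gives the answer.

a^4 + 2a^3 − 20a^2 + 24a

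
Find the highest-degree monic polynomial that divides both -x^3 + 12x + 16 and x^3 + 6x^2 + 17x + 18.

Apply the Euclidean algorithm:
  -x^3 + 12x + 16 = (-1)(x^3 + 6x^2 + 17x + 18) + (6x^2 + 29x + 34)
  x^3 + 6x^2 + 17x + 18 = ((1/6)x + 7/36)(6x^2 + 29x + 34) + ((205/36)x + 205/18)
  6x^2 + 29x + 34 = ((216/205)x + 612/205)((205/36)x + 205/18) + (0)
Last nonzero remainder: (205/36)x + 205/18. Dividing through by 205/36 gives the monic gcd x + 2.

x + 2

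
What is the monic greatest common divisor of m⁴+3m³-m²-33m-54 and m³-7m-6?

Repeated division with remainder:
  m⁴+3m³-m²-33m-54 = (m+3)(m³-7m-6) + (6m²-6m-36)
  m³-7m-6 = ((1/6)m+1/6)(6m²-6m-36) + (0)
Last nonzero remainder: 6m²-6m-36. Dividing through by 6 gives the monic gcd m²-m-6.

m²-m-6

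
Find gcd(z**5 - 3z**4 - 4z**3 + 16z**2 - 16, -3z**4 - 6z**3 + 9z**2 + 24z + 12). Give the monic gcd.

Apply the Euclidean algorithm:
  z**5 - 3z**4 - 4z**3 + 16z**2 - 16 = (-(1/3)z + 5/3)(-3z**4 - 6z**3 + 9z**2 + 24z + 12) + (9z**3 + 9z**2 - 36z - 36)
  -3z**4 - 6z**3 + 9z**2 + 24z + 12 = (-(1/3)z - 1/3)(9z**3 + 9z**2 - 36z - 36) + (0)
Last nonzero remainder: 9z**3 + 9z**2 - 36z - 36. Dividing through by 9 gives the monic gcd z**3 + z**2 - 4z - 4.

z**3 + z**2 - 4z - 4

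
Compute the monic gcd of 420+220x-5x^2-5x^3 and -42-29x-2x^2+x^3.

By polynomial division,
  -5x^3-5x^2+220x+420 = (-5)(x^3-2x^2-29x-42) + (-15x^2+75x+210)
  x^3-2x^2-29x-42 = (-(1/15)x-1/5)(-15x^2+75x+210) + (0)
Last nonzero remainder: -15x^2+75x+210. Dividing through by -15 gives the monic gcd x^2-5x-14.

-14-5x+x^2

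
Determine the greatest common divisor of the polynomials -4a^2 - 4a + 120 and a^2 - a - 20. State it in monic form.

Euclidean algorithm in ℚ[a]:
  -4a^2 - 4a + 120 = (-4)(a^2 - a - 20) + (-8a + 40)
  a^2 - a - 20 = (-(1/8)a - 1/2)(-8a + 40) + (0)
Last nonzero remainder: -8a + 40. Dividing through by -8 gives the monic gcd a - 5.

a - 5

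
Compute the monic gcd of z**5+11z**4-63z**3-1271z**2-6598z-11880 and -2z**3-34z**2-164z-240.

Euclidean algorithm in ℚ[z]:
  z**5+11z**4-63z**3-1271z**2-6598z-11880 = (-(1/2)z**2+3z+43/2)(-2z**3-34z**2-164z-240) + (-168z**2-2352z-6720)
  -2z**3-34z**2-164z-240 = ((1/84)z+1/28)(-168z**2-2352z-6720) + (0)
Last nonzero remainder: -168z**2-2352z-6720. Dividing through by -168 gives the monic gcd z**2+14z+40.

z**2+14z+40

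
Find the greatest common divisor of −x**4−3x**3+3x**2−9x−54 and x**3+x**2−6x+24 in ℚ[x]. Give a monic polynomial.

x**2−3x+6

By polynomial division,
  −x**4−3x**3+3x**2−9x−54 = (−x−2)(x**3+x**2−6x+24) + (−x**2+3x−6)
  x**3+x**2−6x+24 = (−x−4)(−x**2+3x−6) + (0)
Last nonzero remainder: −x**2+3x−6. Dividing through by −1 gives the monic gcd x**2−3x+6.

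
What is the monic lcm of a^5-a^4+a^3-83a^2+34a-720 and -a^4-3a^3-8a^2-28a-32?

Euclidean algorithm in ℚ[a]:
  a^5-a^4+a^3-83a^2+34a-720 = (-a+4)(-a^4-3a^3-8a^2-28a-32) + (5a^3-79a^2+114a-592)
  -a^4-3a^3-8a^2-28a-32 = (-(1/5)a-94/25)(5a^3-79a^2+114a-592) + (-(7056/25)a^2+(7056/25)a-56448/25)
  5a^3-79a^2+114a-592 = (-(125/7056)a+925/3528)(-(7056/25)a^2+(7056/25)a-56448/25) + (0)
Last nonzero remainder: -(7056/25)a^2+(7056/25)a-56448/25. Dividing through by -7056/25 gives the monic gcd a^2-a+8.
Then lcm(f, g) = f·g / gcd(f, g); expanding and making the result monic gives the answer.

a^7+3a^6+a^5-83a^4-294a^3-916a^2-2744a-2880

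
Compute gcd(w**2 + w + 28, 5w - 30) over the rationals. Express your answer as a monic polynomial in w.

1

Repeated division with remainder:
  w**2 + w + 28 = ((1/5)w + 7/5)(5w - 30) + (70)
  5w - 30 = ((1/14)w - 3/7)(70) + (0)
The last nonzero remainder is the constant 70, so the polynomials are coprime and gcd = 1.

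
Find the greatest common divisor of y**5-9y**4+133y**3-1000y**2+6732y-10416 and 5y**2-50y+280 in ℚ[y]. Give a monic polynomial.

y**2-10y+56

Apply the Euclidean algorithm:
  y**5-9y**4+133y**3-1000y**2+6732y-10416 = ((1/5)y**3+(1/5)y**2+(87/5)y-186/5)(5y**2-50y+280) + (0)
Last nonzero remainder: 5y**2-50y+280. Dividing through by 5 gives the monic gcd y**2-10y+56.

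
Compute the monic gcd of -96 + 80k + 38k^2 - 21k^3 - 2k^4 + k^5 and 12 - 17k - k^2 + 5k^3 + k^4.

Euclidean algorithm in ℚ[k]:
  k^5 - 2k^4 - 21k^3 + 38k^2 + 80k - 96 = (k - 7)(k^4 + 5k^3 - k^2 - 17k + 12) + (15k^3 + 48k^2 - 51k - 12)
  k^4 + 5k^3 - k^2 - 17k + 12 = ((1/15)k + 3/25)(15k^3 + 48k^2 - 51k - 12) + (-(84/25)k^2 - (252/25)k + 336/25)
  15k^3 + 48k^2 - 51k - 12 = (-(125/28)k - 25/28)(-(84/25)k^2 - (252/25)k + 336/25) + (0)
Last nonzero remainder: -(84/25)k^2 - (252/25)k + 336/25. Dividing through by -84/25 gives the monic gcd k^2 + 3k - 4.

-4 + 3k + k^2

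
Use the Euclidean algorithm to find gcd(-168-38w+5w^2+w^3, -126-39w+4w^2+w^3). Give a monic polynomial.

By polynomial division,
  w^3+5w^2-38w-168 = (w^3+4w^2-39w-126) + (w^2+w-42)
  w^3+4w^2-39w-126 = (w+3)(w^2+w-42) + (0)
The last nonzero remainder w^2+w-42 is already monic.

-42+w+w^2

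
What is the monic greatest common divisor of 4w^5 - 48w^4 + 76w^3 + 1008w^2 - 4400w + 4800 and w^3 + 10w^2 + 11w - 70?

Apply the Euclidean algorithm:
  4w^5 - 48w^4 + 76w^3 + 1008w^2 - 4400w + 4800 = (4w^2 - 88w + 912)(w^3 + 10w^2 + 11w - 70) + (-6864w^2 - 20592w + 68640)
  w^3 + 10w^2 + 11w - 70 = (-(1/6864)w - 7/6864)(-6864w^2 - 20592w + 68640) + (0)
Last nonzero remainder: -6864w^2 - 20592w + 68640. Dividing through by -6864 gives the monic gcd w^2 + 3w - 10.

w^2 + 3w - 10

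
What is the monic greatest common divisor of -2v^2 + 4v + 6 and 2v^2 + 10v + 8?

v + 1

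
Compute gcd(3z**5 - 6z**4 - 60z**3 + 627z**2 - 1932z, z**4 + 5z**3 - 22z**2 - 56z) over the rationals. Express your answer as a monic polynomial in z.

Repeated division with remainder:
  3z**5 - 6z**4 - 60z**3 + 627z**2 - 1932z = (3z - 21)(z**4 + 5z**3 - 22z**2 - 56z) + (111z**3 + 333z**2 - 3108z)
  z**4 + 5z**3 - 22z**2 - 56z = ((1/111)z + 2/111)(111z**3 + 333z**2 - 3108z) + (0)
Last nonzero remainder: 111z**3 + 333z**2 - 3108z. Dividing through by 111 gives the monic gcd z**3 + 3z**2 - 28z.

z**3 + 3z**2 - 28z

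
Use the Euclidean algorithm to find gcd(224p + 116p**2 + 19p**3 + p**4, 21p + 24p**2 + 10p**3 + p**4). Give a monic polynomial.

Repeated division with remainder:
  p**4 + 19p**3 + 116p**2 + 224p = (p**4 + 10p**3 + 24p**2 + 21p) + (9p**3 + 92p**2 + 203p)
  p**4 + 10p**3 + 24p**2 + 21p = ((1/9)p - 2/81)(9p**3 + 92p**2 + 203p) + ((301/81)p**2 + (2107/81)p)
  9p**3 + 92p**2 + 203p = ((729/301)p + 2349/301)((301/81)p**2 + (2107/81)p) + (0)
Last nonzero remainder: (301/81)p**2 + (2107/81)p. Dividing through by 301/81 gives the monic gcd p**2 + 7p.

7p + p**2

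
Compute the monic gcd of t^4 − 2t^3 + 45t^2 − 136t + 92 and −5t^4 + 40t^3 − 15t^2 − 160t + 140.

Repeated division with remainder:
  t^4 − 2t^3 + 45t^2 − 136t + 92 = (−1/5)(−5t^4 + 40t^3 − 15t^2 − 160t + 140) + (6t^3 + 42t^2 − 168t + 120)
  −5t^4 + 40t^3 − 15t^2 − 160t + 140 = (−(5/6)t + 25/2)(6t^3 + 42t^2 − 168t + 120) + (−680t^2 + 2040t − 1360)
  6t^3 + 42t^2 − 168t + 120 = (−(3/340)t − 3/34)(−680t^2 + 2040t − 1360) + (0)
Last nonzero remainder: −680t^2 + 2040t − 1360. Dividing through by −680 gives the monic gcd t^2 − 3t + 2.

t^2 − 3t + 2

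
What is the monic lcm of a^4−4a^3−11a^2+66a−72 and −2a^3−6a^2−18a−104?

a^6−5a^5+6a^4+25a^3−281a^2+930a−936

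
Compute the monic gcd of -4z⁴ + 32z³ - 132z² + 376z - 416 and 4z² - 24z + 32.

z² - 6z + 8

Repeated division with remainder:
  -4z⁴ + 32z³ - 132z² + 376z - 416 = (-z² + 2z - 13)(4z² - 24z + 32) + (0)
Last nonzero remainder: 4z² - 24z + 32. Dividing through by 4 gives the monic gcd z² - 6z + 8.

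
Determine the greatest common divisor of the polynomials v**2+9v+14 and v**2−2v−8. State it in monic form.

v+2

By polynomial division,
  v**2+9v+14 = (v**2−2v−8) + (11v+22)
  v**2−2v−8 = ((1/11)v−4/11)(11v+22) + (0)
Last nonzero remainder: 11v+22. Dividing through by 11 gives the monic gcd v+2.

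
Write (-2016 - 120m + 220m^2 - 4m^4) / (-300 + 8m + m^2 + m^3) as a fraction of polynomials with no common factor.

(336 + 76m - 24m^2 - 4m^3)/(50 + 7m + m^2)

Apply the Euclidean algorithm:
  -4m^4 + 220m^2 - 120m - 2016 = (-4m + 4)(m^3 + m^2 + 8m - 300) + (248m^2 - 1352m - 816)
  m^3 + m^2 + 8m - 300 = ((1/248)m + 25/961)(248m^2 - 1352m - 816) + ((44650/961)m - 267900/961)
  248m^2 - 1352m - 816 = ((119164/22325)m + 65348/22325)((44650/961)m - 267900/961) + (0)
Last nonzero remainder: (44650/961)m - 267900/961. Dividing through by 44650/961 gives the monic gcd m - 6.
Cancel m - 6 from numerator and denominator to get the reduced form.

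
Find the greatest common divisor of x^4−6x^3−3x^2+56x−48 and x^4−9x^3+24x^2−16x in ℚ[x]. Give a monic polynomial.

x^3−9x^2+24x−16

Apply the Euclidean algorithm:
  x^4−6x^3−3x^2+56x−48 = (x^4−9x^3+24x^2−16x) + (3x^3−27x^2+72x−48)
  x^4−9x^3+24x^2−16x = ((1/3)x)(3x^3−27x^2+72x−48) + (0)
Last nonzero remainder: 3x^3−27x^2+72x−48. Dividing through by 3 gives the monic gcd x^3−9x^2+24x−16.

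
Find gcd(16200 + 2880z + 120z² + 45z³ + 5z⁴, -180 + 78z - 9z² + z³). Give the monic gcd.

By polynomial division,
  5z⁴ + 45z³ + 120z² + 2880z + 16200 = (5z + 90)(z³ - 9z² + 78z - 180) + (540z² - 3240z + 32400)
  z³ - 9z² + 78z - 180 = ((1/540)z - 1/180)(540z² - 3240z + 32400) + (0)
Last nonzero remainder: 540z² - 3240z + 32400. Dividing through by 540 gives the monic gcd z² - 6z + 60.

60 - 6z + z²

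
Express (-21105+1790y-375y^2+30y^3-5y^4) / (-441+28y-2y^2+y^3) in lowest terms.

Repeated division with remainder:
  -5y^4+30y^3-375y^2+1790y-21105 = (-5y+20)(y^3-2y^2+28y-441) + (-195y^2-975y-12285)
  y^3-2y^2+28y-441 = (-(1/195)y+7/195)(-195y^2-975y-12285) + (0)
Last nonzero remainder: -195y^2-975y-12285. Dividing through by -195 gives the monic gcd y^2+5y+63.
Cancel y^2+5y+63 from numerator and denominator to get the reduced form.

(-335+55y-5y^2)/(-7+y)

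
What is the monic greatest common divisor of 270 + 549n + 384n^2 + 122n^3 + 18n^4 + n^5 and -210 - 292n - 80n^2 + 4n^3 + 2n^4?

15 + 23n + 9n^2 + n^3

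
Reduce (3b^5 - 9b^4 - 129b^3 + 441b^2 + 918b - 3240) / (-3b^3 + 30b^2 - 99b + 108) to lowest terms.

(-b^3 - 4b^2 + 27b + 90)/(b - 3)

By polynomial division,
  3b^5 - 9b^4 - 129b^3 + 441b^2 + 918b - 3240 = (-b^2 - 7b + 6)(-3b^3 + 30b^2 - 99b + 108) + (-324b^2 + 2268b - 3888)
  -3b^3 + 30b^2 - 99b + 108 = ((1/108)b - 1/36)(-324b^2 + 2268b - 3888) + (0)
Last nonzero remainder: -324b^2 + 2268b - 3888. Dividing through by -324 gives the monic gcd b^2 - 7b + 12.
Cancel b^2 - 7b + 12 from numerator and denominator to get the reduced form.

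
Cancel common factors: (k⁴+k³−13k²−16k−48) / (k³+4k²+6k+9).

(k²−16)/(k+3)

Apply the Euclidean algorithm:
  k⁴+k³−13k²−16k−48 = (k−3)(k³+4k²+6k+9) + (−7k²−7k−21)
  k³+4k²+6k+9 = (−(1/7)k−3/7)(−7k²−7k−21) + (0)
Last nonzero remainder: −7k²−7k−21. Dividing through by −7 gives the monic gcd k²+k+3.
Cancel k²+k+3 from numerator and denominator to get the reduced form.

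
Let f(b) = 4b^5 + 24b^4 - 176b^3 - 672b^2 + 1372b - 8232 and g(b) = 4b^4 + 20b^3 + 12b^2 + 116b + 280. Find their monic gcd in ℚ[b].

b^2 - 2b + 7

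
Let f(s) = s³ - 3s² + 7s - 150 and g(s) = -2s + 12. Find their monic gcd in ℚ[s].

s - 6

Euclidean algorithm in ℚ[s]:
  s³ - 3s² + 7s - 150 = (-(1/2)s² - (3/2)s - 25/2)(-2s + 12) + (0)
Last nonzero remainder: -2s + 12. Dividing through by -2 gives the monic gcd s - 6.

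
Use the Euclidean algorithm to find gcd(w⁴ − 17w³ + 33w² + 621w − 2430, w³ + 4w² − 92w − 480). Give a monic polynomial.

By polynomial division,
  w⁴ − 17w³ + 33w² + 621w − 2430 = (w − 21)(w³ + 4w² − 92w − 480) + (209w² − 831w − 12510)
  w³ + 4w² − 92w − 480 = ((1/209)w + 1667/43681)(209w² − 831w − 12510) + (−(18785/43681)w − 112710/43681)
  209w² − 831w − 12510 = (−(9129329/18785)w + 18214977/3757)(−(18785/43681)w − 112710/43681) + (0)
Last nonzero remainder: −(18785/43681)w − 112710/43681. Dividing through by −18785/43681 gives the monic gcd w + 6.

w + 6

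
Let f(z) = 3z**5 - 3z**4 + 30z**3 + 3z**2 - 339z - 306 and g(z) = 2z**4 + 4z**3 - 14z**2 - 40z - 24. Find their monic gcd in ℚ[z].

Apply the Euclidean algorithm:
  3z**5 - 3z**4 + 30z**3 + 3z**2 - 339z - 306 = ((3/2)z - 9/2)(2z**4 + 4z**3 - 14z**2 - 40z - 24) + (69z**3 - 483z - 414)
  2z**4 + 4z**3 - 14z**2 - 40z - 24 = ((2/69)z + 4/69)(69z**3 - 483z - 414) + (0)
Last nonzero remainder: 69z**3 - 483z - 414. Dividing through by 69 gives the monic gcd z**3 - 7z - 6.

z**3 - 7z - 6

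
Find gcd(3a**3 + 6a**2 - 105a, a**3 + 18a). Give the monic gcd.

Repeated division with remainder:
  3a**3 + 6a**2 - 105a = (3)(a**3 + 18a) + (6a**2 - 159a)
  a**3 + 18a = ((1/6)a + 53/12)(6a**2 - 159a) + ((2881/4)a)
  6a**2 - 159a = ((24/2881)a - 636/2881)((2881/4)a) + (0)
Last nonzero remainder: (2881/4)a. Dividing through by 2881/4 gives the monic gcd a.

a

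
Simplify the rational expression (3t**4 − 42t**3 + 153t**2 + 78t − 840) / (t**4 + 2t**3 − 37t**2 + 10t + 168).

(3t**2 − 36t + 105)/(t**2 + 4t − 21)

Apply the Euclidean algorithm:
  3t**4 − 42t**3 + 153t**2 + 78t − 840 = (3)(t**4 + 2t**3 − 37t**2 + 10t + 168) + (−48t**3 + 264t**2 + 48t − 1344)
  t**4 + 2t**3 − 37t**2 + 10t + 168 = (−(1/48)t − 5/32)(−48t**3 + 264t**2 + 48t − 1344) + ((21/4)t**2 − (21/2)t − 42)
  −48t**3 + 264t**2 + 48t − 1344 = (−(64/7)t + 32)((21/4)t**2 − (21/2)t − 42) + (0)
Last nonzero remainder: (21/4)t**2 − (21/2)t − 42. Dividing through by 21/4 gives the monic gcd t**2 − 2t − 8.
Cancel t**2 − 2t − 8 from numerator and denominator to get the reduced form.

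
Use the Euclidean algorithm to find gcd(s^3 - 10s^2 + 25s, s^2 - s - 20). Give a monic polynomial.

Repeated division with remainder:
  s^3 - 10s^2 + 25s = (s - 9)(s^2 - s - 20) + (36s - 180)
  s^2 - s - 20 = ((1/36)s + 1/9)(36s - 180) + (0)
Last nonzero remainder: 36s - 180. Dividing through by 36 gives the monic gcd s - 5.

s - 5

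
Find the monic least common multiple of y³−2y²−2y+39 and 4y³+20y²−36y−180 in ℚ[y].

y⁵−21y³+65y²+108y−585

By polynomial division,
  y³−2y²−2y+39 = (1/4)(4y³+20y²−36y−180) + (−7y²+7y+84)
  4y³+20y²−36y−180 = (−(4/7)y−24/7)(−7y²+7y+84) + (36y+108)
  −7y²+7y+84 = (−(7/36)y+7/9)(36y+108) + (0)
Last nonzero remainder: 36y+108. Dividing through by 36 gives the monic gcd y+3.
Then lcm(f, g) = f·g / gcd(f, g); expanding and making the result monic gives the answer.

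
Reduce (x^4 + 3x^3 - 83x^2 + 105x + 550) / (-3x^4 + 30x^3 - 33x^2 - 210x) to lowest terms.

(-x^2 - 6x + 55)/(3x^2 - 21x)

By polynomial division,
  x^4 + 3x^3 - 83x^2 + 105x + 550 = (-1/3)(-3x^4 + 30x^3 - 33x^2 - 210x) + (13x^3 - 94x^2 + 35x + 550)
  -3x^4 + 30x^3 - 33x^2 - 210x = (-(3/13)x + 108/169)(13x^3 - 94x^2 + 35x + 550) + ((5940/169)x^2 - (17820/169)x - 59400/169)
  13x^3 - 94x^2 + 35x + 550 = ((2197/5940)x - 169/108)((5940/169)x^2 - (17820/169)x - 59400/169) + (0)
Last nonzero remainder: (5940/169)x^2 - (17820/169)x - 59400/169. Dividing through by 5940/169 gives the monic gcd x^2 - 3x - 10.
Cancel x^2 - 3x - 10 from numerator and denominator to get the reduced form.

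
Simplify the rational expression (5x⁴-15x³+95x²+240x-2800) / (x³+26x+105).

Repeated division with remainder:
  5x⁴-15x³+95x²+240x-2800 = (5x-15)(x³+26x+105) + (-35x²+105x-1225)
  x³+26x+105 = (-(1/35)x-3/35)(-35x²+105x-1225) + (0)
Last nonzero remainder: -35x²+105x-1225. Dividing through by -35 gives the monic gcd x²-3x+35.
Cancel x²-3x+35 from numerator and denominator to get the reduced form.

(5x²-80)/(x+3)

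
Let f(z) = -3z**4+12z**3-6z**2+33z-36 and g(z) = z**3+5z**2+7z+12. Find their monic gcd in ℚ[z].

z**2+z+3

Euclidean algorithm in ℚ[z]:
  -3z**4+12z**3-6z**2+33z-36 = (-3z+27)(z**3+5z**2+7z+12) + (-120z**2-120z-360)
  z**3+5z**2+7z+12 = (-(1/120)z-1/30)(-120z**2-120z-360) + (0)
Last nonzero remainder: -120z**2-120z-360. Dividing through by -120 gives the monic gcd z**2+z+3.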